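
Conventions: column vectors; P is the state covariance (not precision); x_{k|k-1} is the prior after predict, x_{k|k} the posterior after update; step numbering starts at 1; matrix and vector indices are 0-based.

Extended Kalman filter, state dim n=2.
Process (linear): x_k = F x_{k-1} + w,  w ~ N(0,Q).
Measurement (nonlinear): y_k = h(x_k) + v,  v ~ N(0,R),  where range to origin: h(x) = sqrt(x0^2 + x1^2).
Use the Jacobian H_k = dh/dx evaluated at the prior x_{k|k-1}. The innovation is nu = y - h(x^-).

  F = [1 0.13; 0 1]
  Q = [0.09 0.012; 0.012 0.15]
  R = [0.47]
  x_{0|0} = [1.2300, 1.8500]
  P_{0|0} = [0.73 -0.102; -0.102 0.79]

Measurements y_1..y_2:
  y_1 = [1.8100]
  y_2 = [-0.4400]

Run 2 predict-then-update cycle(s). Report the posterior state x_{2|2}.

x_post = [0.6283, 0.5445]

step 1: x^-=[1.4705, 1.8500]  P^-=[0.8068 0.0127; 0.0127 0.9400]  H_jac=[0.6222 0.7828]  S=[1.3708]  K=[0.3735; 0.5426]  nu=[-0.5532]  x^+=[1.2639, 1.5498]  P^+=[0.6156 -0.2651; -0.2651 0.5365]
step 2: x^-=[1.4654, 1.5498]  P^-=[0.6458 -0.1833; -0.1833 0.6865]  H_jac=[0.6870 0.7266]  S=[0.9542]  K=[0.3253; 0.3907]  nu=[-2.5729]  x^+=[0.6283, 0.5445]  P^+=[0.5448 -0.3046; -0.3046 0.5408]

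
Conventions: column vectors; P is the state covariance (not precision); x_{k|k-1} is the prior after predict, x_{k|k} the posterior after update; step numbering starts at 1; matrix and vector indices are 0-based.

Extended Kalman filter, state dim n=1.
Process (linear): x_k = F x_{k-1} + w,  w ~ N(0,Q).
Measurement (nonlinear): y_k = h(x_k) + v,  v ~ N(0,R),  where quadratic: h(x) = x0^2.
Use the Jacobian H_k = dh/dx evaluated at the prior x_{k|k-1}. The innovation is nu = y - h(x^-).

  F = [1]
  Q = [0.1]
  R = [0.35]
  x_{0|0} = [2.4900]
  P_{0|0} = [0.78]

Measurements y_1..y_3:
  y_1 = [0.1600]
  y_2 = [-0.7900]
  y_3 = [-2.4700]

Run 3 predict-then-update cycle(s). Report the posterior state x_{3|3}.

x_post = [-0.2333]

step 1: x^-=[2.4900]  P^-=[0.8800]  H_jac=[4.9800]  S=[22.1744]  K=[0.1976]  nu=[-6.0401]  x^+=[1.2963]  P^+=[0.0139]
step 2: x^-=[1.2963]  P^-=[0.1139]  H_jac=[2.5925]  S=[1.1155]  K=[0.2647]  nu=[-2.4703]  x^+=[0.6424]  P^+=[0.0357]
step 3: x^-=[0.6424]  P^-=[0.1357]  H_jac=[1.2848]  S=[0.5741]  K=[0.3038]  nu=[-2.8827]  x^+=[-0.2333]  P^+=[0.0828]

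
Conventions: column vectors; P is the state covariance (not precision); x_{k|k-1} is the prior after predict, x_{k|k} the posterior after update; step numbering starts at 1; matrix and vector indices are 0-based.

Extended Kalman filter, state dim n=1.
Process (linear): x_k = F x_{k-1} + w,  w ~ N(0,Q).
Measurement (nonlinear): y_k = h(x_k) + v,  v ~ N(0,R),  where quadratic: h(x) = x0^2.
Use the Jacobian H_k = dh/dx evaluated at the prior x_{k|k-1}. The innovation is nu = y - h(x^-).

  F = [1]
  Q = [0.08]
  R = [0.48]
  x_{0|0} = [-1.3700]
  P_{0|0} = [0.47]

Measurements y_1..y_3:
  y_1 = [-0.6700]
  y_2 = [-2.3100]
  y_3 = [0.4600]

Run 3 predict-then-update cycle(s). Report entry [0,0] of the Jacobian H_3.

step 1: x^-=[-1.3700]  P^-=[0.5500]  H_jac=[-2.7400]  S=[4.6092]  K=[-0.3270]  nu=[-2.5469]  x^+=[-0.5373]  P^+=[0.0573]
step 2: x^-=[-0.5373]  P^-=[0.1373]  H_jac=[-1.0746]  S=[0.6385]  K=[-0.2310]  nu=[-2.5987]  x^+=[0.0631]  P^+=[0.1032]
step 3: x^-=[0.0631]  P^-=[0.1832]  H_jac=[0.1262]  S=[0.4829]  K=[0.0479]  nu=[0.4560]  x^+=[0.0849]  P^+=[0.1821]

H_jac[0,0] = 0.1262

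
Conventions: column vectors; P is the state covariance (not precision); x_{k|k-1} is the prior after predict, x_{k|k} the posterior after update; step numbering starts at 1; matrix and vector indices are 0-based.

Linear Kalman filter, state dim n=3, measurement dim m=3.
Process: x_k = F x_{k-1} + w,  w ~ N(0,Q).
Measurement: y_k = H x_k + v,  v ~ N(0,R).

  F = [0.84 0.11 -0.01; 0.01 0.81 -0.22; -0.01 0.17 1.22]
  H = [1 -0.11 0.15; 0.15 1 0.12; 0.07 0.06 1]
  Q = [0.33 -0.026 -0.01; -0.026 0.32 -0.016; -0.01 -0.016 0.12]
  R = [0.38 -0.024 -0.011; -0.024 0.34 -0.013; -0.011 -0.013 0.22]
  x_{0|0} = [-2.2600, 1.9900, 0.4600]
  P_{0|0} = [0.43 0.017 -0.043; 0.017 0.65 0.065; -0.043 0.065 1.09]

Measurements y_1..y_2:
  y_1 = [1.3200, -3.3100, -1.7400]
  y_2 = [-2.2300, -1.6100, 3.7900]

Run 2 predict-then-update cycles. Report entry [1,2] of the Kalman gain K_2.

K[1,2] = -0.0570

step 1: x^-=[-1.6841, 1.4881, 0.9221]  P^-=[0.6451 0.0554 -0.0478; 0.0554 0.7766 -0.1580; -0.0478 -0.1580 1.7891]  S=[1.0534 0.0456 0.2680; 0.0456 1.1338 0.0927; 0.2680 0.0927 1.9899]  K=[0.6173 0.1115 -0.0880; -0.0609 0.6843 -0.0777; -0.0003 -0.0294 0.8941]  nu=[3.0295, -4.6561, -2.6335]  x^+=[-0.1013, -1.6779, -1.2962]  P^+=[0.2388 -0.0063 -0.0439; -0.0063 0.2408 -0.0393; -0.0439 -0.0393 0.2025]
step 2: x^-=[-0.2567, -1.0749, -1.8656]  P^-=[0.5011 0.0030 -0.0611; 0.0030 0.5019 -0.0752; -0.0611 -0.0752 0.4132]  S=[0.8799 -0.0127 0.0287; -0.0127 0.8398 -0.0132; 0.0287 -0.0132 0.6199]  K=[0.5621 0.0918 -0.0658; -0.0619 0.5856 -0.0570; -0.0114 -0.0313 0.6522]  nu=[-1.8117, -0.2727, 5.7380]  x^+=[-1.6778, -1.4498, 1.9060]  P^+=[0.2165 -0.0095 -0.0364; -0.0095 0.2065 -0.0312; -0.0364 -0.0312 0.1484]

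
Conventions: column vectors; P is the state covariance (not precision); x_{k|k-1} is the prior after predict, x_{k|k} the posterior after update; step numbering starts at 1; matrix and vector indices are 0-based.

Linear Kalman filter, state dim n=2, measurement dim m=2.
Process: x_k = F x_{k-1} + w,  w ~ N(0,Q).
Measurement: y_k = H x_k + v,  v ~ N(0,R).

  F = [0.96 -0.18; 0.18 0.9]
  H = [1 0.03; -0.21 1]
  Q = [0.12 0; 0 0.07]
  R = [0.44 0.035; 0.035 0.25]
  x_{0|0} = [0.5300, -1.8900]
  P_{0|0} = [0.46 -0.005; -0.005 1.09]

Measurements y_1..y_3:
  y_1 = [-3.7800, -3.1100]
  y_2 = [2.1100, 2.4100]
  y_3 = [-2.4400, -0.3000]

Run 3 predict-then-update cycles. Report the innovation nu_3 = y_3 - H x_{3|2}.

innov = [-2.5328, -0.1182]

step 1: x^-=[0.8490, -1.6056]  P^-=[0.5810 -0.1013; -0.1013 0.9662]  S=[1.0158 -0.1586; -0.1586 1.2843]  K=[0.5525 -0.1056; 0.0499 0.7750]  nu=[-4.5808, -1.3261]  x^+=[-1.5418, -2.8619]  P^+=[0.2381 0.0429; 0.0429 0.2045]
step 2: x^-=[-0.9650, -2.8532]  P^-=[0.3312 0.0437; 0.0437 0.2573]  S=[0.7741 0.0166; 0.0166 0.5035]  K=[0.4310 -0.0655; 0.0559 0.4909]  nu=[3.1606, 5.0606]  x^+=[0.0656, -0.1923]  P^+=[0.1862 0.0378; 0.0378 0.1326]
step 3: x^-=[0.0976, -0.1613]  P^-=[0.2828 0.0421; 0.0421 0.1957]  S=[0.7255 0.0233; 0.0233 0.4405]  K=[0.3935 -0.0600; 0.0526 0.4214]  nu=[-2.5328, -0.1182]  x^+=[-0.8919, -0.3443]  P^+=[0.1700 0.0345; 0.0345 0.1144]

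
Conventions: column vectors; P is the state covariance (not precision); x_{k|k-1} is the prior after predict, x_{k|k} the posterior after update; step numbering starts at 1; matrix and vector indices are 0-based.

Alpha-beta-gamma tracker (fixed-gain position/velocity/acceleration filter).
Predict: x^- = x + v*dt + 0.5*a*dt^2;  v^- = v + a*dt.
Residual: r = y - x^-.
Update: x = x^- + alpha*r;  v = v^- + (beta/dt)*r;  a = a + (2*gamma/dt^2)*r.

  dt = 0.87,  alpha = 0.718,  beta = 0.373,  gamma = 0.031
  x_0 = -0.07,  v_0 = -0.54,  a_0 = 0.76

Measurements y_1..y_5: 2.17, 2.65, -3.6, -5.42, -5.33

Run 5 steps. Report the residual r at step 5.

step 1: x_pred=-0.2522  r=2.4222  x^+=1.4869  v^+=1.1597  a^+=0.9584
step 2: x_pred=2.8586  r=-0.2086  x^+=2.7088  v^+=1.9041  a^+=0.9413
step 3: x_pred=4.7216  r=-8.3216  x^+=-1.2533  v^+=-0.8447  a^+=0.2597
step 4: x_pred=-1.8900  r=-3.5300  x^+=-4.4245  v^+=-2.1323  a^+=-0.0295
step 5: x_pred=-6.2908  r=0.9608  x^+=-5.6009  v^+=-1.7460  a^+=0.0492

resid = 0.9608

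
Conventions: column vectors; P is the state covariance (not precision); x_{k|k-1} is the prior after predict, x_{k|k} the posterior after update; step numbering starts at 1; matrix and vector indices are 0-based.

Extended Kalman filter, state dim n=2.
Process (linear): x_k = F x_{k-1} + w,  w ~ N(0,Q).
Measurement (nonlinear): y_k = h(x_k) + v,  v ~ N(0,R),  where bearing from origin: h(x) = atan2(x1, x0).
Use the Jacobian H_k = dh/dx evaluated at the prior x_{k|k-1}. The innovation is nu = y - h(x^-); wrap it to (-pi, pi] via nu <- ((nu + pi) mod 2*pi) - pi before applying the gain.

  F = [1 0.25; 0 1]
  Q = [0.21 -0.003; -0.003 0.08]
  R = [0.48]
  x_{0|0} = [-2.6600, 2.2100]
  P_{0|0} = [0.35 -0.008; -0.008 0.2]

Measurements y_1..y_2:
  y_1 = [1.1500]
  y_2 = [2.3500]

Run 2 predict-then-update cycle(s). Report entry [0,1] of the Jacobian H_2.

step 1: x^-=[-2.1075, 2.2100]  P^-=[0.5685 0.0390; 0.0390 0.2800]  H_jac=[-0.2370 -0.2260]  S=[0.5304]  K=[-0.2706; -0.1367]  nu=[-1.1825]  x^+=[-1.7875, 2.3717]  P^+=[0.5297 0.0194; 0.0194 0.2701]
step 2: x^-=[-1.1946, 2.3717]  P^-=[0.7662 0.0839; 0.0839 0.3501]  H_jac=[-0.3363 -0.1694]  S=[0.5863]  K=[-0.4638; -0.1493]  nu=[0.3126]  x^+=[-1.3396, 2.3250]  P^+=[0.6401 0.0433; 0.0433 0.3370]

H_jac[0,1] = -0.1694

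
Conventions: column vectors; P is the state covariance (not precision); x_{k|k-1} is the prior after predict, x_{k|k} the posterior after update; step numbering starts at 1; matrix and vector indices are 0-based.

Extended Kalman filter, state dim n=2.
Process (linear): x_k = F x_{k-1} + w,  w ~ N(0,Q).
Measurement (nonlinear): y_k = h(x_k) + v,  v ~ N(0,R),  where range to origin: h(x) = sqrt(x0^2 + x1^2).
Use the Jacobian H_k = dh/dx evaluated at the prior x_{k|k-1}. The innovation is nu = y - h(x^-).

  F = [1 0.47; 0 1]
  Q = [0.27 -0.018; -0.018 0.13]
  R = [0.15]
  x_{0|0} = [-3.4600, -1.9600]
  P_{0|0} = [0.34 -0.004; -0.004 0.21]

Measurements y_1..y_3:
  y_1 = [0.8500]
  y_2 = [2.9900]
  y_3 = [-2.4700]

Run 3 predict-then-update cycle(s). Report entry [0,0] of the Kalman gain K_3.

K[0,0] = -0.6562

step 1: x^-=[-4.3812, -1.9600]  P^-=[0.6526 0.0767; 0.0767 0.3400]  H_jac=[-0.9128 -0.4084]  S=[0.8077]  K=[-0.7764; -0.2586]  nu=[-3.9496]  x^+=[-1.3148, -0.9387]  P^+=[0.1658 -0.0854; -0.0854 0.2860]
step 2: x^-=[-1.7560, -0.9387]  P^-=[0.4187 0.0310; 0.0310 0.4160]  H_jac=[-0.8819 -0.4714]  S=[0.5938]  K=[-0.6464; -0.3762]  nu=[0.9989]  x^+=[-2.4016, -1.3145]  P^+=[0.1706 -0.1134; -0.1134 0.3319]
step 3: x^-=[-3.0194, -1.3145]  P^-=[0.4073 0.0246; 0.0246 0.4619]  H_jac=[-0.9169 -0.3992]  S=[0.5840]  K=[-0.6562; -0.3543]  nu=[-5.7631]  x^+=[0.7626, 0.7275]  P^+=[0.1558 -0.1112; -0.1112 0.3886]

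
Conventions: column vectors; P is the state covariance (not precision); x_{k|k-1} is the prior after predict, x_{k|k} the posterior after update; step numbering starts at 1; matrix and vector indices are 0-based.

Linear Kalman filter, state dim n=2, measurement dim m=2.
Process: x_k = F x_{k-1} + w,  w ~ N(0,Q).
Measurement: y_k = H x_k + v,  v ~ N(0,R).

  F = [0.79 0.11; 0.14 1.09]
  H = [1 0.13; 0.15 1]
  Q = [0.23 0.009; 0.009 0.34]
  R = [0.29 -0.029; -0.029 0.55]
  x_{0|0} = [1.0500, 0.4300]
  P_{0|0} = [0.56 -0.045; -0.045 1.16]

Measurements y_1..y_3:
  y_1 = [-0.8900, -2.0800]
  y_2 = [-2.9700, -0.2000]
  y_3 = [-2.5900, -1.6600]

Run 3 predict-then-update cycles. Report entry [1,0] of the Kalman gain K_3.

step 1: x^-=[0.8768, 0.6157]  P^-=[0.5857 0.1706; 0.1706 1.7154]  S=[0.9491 0.4558; 0.4558 2.3298]  K=[0.6481 -0.0159; 0.0616 0.7352]  nu=[-1.8468, -2.8272]  x^+=[-0.2754, -1.5768]  P^+=[0.1958 -0.0569; -0.0569 0.4111]
step 2: x^-=[-0.3910, -1.7572]  P^-=[0.3473 0.0301; 0.0301 0.8149]  S=[0.6589 0.1597; 0.1597 1.3818]  K=[0.5336 -0.0022; 0.0645 0.5856]  nu=[-2.3506, 1.6159]  x^+=[-1.6487, -0.9626]  P^+=[0.1601 -0.0407; -0.0407 0.3263]
step 3: x^-=[-1.4084, -1.2801]  P^-=[0.3268 0.0302; 0.0302 0.7184]  S=[0.6368 0.1442; 0.1442 1.2848]  K=[0.5186 0.0034; 0.0684 0.5550]  nu=[-1.0152, -0.1687]  x^+=[-1.9354, -1.4431]  P^+=[0.1550 -0.0364; -0.0364 0.3087]

K[1,0] = 0.0684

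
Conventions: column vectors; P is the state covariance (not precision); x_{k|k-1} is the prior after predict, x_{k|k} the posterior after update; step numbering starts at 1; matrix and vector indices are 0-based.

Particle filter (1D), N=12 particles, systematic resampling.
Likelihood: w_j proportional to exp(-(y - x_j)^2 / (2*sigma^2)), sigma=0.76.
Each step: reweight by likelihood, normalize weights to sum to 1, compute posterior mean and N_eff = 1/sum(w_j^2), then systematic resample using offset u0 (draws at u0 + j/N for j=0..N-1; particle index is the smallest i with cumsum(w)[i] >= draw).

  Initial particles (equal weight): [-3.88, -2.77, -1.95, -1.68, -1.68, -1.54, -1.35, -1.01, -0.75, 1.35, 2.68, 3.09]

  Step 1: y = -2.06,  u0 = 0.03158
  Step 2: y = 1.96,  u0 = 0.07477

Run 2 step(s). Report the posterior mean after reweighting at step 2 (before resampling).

step 1: w=[0.0103, 0.1174, 0.1797, 0.1603, 0.1603, 0.1437, 0.1174, 0.0699, 0.0411, 0.0000, 0.0000, 0.0000]  mean=-1.7352  Neff=7.2182  idx=[1, 1, 2, 2, 3, 3, 4, 4, 5, 6, 6, 7]
step 2: w=[0.0000, 0.0000, 0.0025, 0.0025, 0.0148, 0.0148, 0.0148, 0.0148, 0.0352, 0.1079, 0.1079, 0.6848]  mean=-1.1465  Neff=2.0230  idx=[8, 9, 10, 11, 11, 11, 11, 11, 11, 11, 11, 11]

post_mean = -1.1465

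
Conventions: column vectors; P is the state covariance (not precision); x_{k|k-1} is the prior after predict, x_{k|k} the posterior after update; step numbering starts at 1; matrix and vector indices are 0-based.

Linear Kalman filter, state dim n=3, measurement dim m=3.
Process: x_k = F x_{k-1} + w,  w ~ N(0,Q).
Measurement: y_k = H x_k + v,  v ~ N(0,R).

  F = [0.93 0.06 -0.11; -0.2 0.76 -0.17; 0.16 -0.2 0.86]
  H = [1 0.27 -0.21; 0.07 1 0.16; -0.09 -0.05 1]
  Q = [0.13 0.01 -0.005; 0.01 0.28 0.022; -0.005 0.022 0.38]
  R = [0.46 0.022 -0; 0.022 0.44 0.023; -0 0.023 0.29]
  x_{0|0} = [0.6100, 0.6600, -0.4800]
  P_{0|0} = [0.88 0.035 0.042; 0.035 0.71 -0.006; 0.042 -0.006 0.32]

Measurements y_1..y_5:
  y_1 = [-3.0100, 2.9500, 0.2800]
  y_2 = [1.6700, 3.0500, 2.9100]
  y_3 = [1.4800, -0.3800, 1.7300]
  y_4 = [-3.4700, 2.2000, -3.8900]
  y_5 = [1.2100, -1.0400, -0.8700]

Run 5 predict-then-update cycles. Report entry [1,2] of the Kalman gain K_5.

step 1: x^-=[0.6597, 0.4612, -0.4472]  P^-=[0.8929 -0.0962 0.1134; -0.0962 0.7283 -0.1677; 0.1134 -0.1677 0.6790]  S=[1.3554 0.2048 -0.1571; 0.2048 1.1255 -0.0615; -0.1571 -0.0615 0.9735]  K=[0.6570 -0.1258 0.1370; -0.0111 0.6104 -0.1640; 0.0280 -0.0123 0.6993]  nu=[-3.8881, 2.5142, 0.8096]  x^+=[-2.1001, 1.9062, -0.0208]  P^+=[0.3319 -0.0711 0.0631; -0.0711 0.2737 -0.0262; 0.0631 -0.0262 0.2069]
step 2: x^-=[-1.8365, 1.8723, -0.7352]  P^-=[0.4000 -0.0909 0.0815; -0.0909 0.4900 -0.1026; 0.0815 -0.1026 0.5834]  S=[0.8498 0.0990 -0.1041; 0.0990 0.9032 0.0006; -0.1041 0.0006 0.8726]  K=[0.4474 -0.1043 0.1108; -0.0031 0.5178 -0.1370; 0.0013 -0.0045 0.6662]  nu=[2.8466, 1.4239, 3.5735]  x^+=[-0.3153, 2.1113, 1.6427]  P^+=[0.2289 -0.0571 0.0475; -0.0571 0.2320 -0.0214; 0.0475 -0.0214 0.1963]
step 3: x^-=[-0.3473, 1.3884, 0.9400]  P^-=[0.3154 -0.0625 0.0534; -0.0625 0.4550 -0.0827; 0.0534 -0.0827 0.5644]  S=[0.7867 0.1058 -0.1172; 0.1058 0.8769 0.0154; -0.1172 0.0154 0.8562]  K=[0.3897 -0.0849 0.0877; 0.0132 0.4993 -0.1237; -0.0138 0.0031 0.6565]  nu=[1.6498, -1.8945, 0.8281]  x^+=[0.5292, 0.3618, 1.4550]  P^+=[0.1983 -0.0469 0.0390; -0.0469 0.2232 -0.0175; 0.0390 -0.0175 0.1931]
step 4: x^-=[0.3538, -0.0782, 1.2636]  P^-=[0.2916 -0.0493 0.0410; -0.0493 0.4439 -0.0738; 0.0410 -0.0738 0.5565]  S=[0.7730 0.1116 -0.1244; 0.1116 0.8699 0.0217; -0.1244 0.0217 0.8496]  K=[0.3721 -0.0753 0.0767; 0.0213 0.4929 -0.1173; -0.0200 0.0071 0.6520]  nu=[-3.5373, 2.0513, -5.1257]  x^+=[-1.5100, 1.4586, -1.9927]  P^+=[0.1883 -0.0420 0.0354; -0.0420 0.2200 -0.0155; 0.0354 -0.0155 0.1916]
step 5: x^-=[-1.0976, 1.7493, -2.2470]  P^-=[0.2842 -0.0440 0.0362; -0.0440 0.4393 -0.0699; 0.0362 -0.0699 0.5531]  S=[0.7696 0.1141 -0.1272; 0.1141 0.8672 0.0245; -0.1272 0.0245 0.8466]  K=[0.3665 -0.0713 0.0722; 0.0245 0.4902 -0.1144; -0.0224 0.0089 0.6500]  nu=[1.3634, -2.3529, 1.3657]  x^+=[-0.3314, 0.4732, -1.4108]  P^+=[0.1850 -0.0400 0.0339; -0.0400 0.2187 -0.0146; 0.0339 -0.0146 0.1910]

K[1,2] = -0.1144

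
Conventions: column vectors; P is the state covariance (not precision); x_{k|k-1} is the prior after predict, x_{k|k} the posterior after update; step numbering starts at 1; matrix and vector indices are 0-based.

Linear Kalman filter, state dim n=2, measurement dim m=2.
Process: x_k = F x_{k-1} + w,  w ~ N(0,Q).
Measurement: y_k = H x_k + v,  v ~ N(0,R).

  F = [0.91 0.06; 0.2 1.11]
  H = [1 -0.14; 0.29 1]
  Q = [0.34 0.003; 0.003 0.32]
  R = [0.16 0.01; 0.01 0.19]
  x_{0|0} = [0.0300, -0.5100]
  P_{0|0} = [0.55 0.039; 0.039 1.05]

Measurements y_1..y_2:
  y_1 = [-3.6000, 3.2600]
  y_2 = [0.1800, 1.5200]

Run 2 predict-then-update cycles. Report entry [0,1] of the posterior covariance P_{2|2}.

P_post[0,1] = -0.0030

step 1: x^-=[-0.0033, -0.5601]  P^-=[0.8035 0.2129; 0.2129 1.6530]  S=[0.9363 0.2158; 0.2158 2.0341]  K=[0.7953 0.1348; -0.2195 0.8663]  nu=[-3.6751, 3.8211]  x^+=[-2.4108, 3.5568]  P^+=[0.1281 -0.0036; -0.0036 0.1634]
step 2: x^-=[-1.9804, 3.4659]  P^-=[0.4463 0.0335; 0.0335 0.5249]  S=[0.6072 0.0981; 0.0981 0.7719]  K=[0.7077 0.1212; -0.1814 0.7157]  nu=[2.6456, -1.3716]  x^+=[-0.2743, 2.0043]  P^+=[0.1140 -0.0030; -0.0030 0.1350]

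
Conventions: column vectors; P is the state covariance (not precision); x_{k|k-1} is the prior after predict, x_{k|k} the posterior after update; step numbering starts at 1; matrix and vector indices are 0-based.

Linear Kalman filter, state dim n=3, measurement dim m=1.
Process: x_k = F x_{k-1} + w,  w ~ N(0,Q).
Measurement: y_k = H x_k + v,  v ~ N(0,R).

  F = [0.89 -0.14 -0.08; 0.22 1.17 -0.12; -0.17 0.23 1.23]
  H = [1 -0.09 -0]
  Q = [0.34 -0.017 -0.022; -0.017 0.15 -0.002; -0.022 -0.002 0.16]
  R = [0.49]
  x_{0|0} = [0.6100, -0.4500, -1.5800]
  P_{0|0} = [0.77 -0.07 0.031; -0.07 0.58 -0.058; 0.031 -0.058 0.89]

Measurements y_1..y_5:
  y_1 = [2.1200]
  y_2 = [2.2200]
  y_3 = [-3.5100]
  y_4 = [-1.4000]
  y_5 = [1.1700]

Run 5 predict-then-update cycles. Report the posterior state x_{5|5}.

x_post = [0.2856, 2.1142, -3.3778]

step 1: x^-=[0.7323, -0.2027, -2.1506]  P^-=[0.9787 -0.0228 -0.2153; -0.0228 0.9727 -0.0685; -0.2153 -0.0685 1.5191]  S=[1.4807]  K=[0.6624; -0.0745; -0.1413]  nu=[1.3695]  x^+=[1.6394, -0.3048, -2.3441]  P^+=[0.3291 0.0503 -0.0768; 0.0503 0.9644 -0.0841; -0.0768 -0.0841 1.4896]
step 2: x^-=[1.6892, 0.2854, -3.2320]  P^-=[0.6256 -0.0294 -0.3070; -0.0294 1.5612 -0.1232; -0.3070 -0.1232 2.4547]  S=[1.1336]  K=[0.5542; -0.1499; -0.2610]  nu=[0.5564]  x^+=[1.9976, 0.2019, -3.3772]  P^+=[0.2774 0.0648 -0.1430; 0.0648 1.5357 -0.1676; -0.1430 -0.1676 2.3774]
step 3: x^-=[2.0198, 1.0810, -4.4471]  P^-=[0.6055 -0.0953 -0.4591; -0.0953 2.3878 -0.2378; -0.4591 -0.2378 3.8060]  S=[1.1320]  K=[0.5425; -0.2740; -0.3867]  nu=[-5.4325]  x^+=[-0.9272, 2.5697, -2.3466]  P^+=[0.2724 0.0730 -0.2217; 0.0730 2.3028 -0.3577; -0.2217 -0.3577 3.6367]
step 4: x^-=[-0.9973, 3.0842, -2.1377]  P^-=[0.6295 -0.1772 -0.6560; -0.1772 3.5175 -0.5095; -0.6560 -0.5095 5.6763]  S=[1.1799]  K=[0.5471; -0.4185; -0.5171]  nu=[-0.1252]  x^+=[-1.0657, 3.1365, -2.0730]  P^+=[0.2764 0.0929 -0.3222; 0.0929 3.3109 -0.7648; -0.3222 -0.7648 5.3608]
step 5: x^-=[-1.2218, 3.6841, -1.6472]  P^-=[0.6637 -0.2610 -0.8880; -0.2610 5.0525 -1.0997; -0.8880 -1.0997 8.1482]  S=[1.2417]  K=[0.5535; -0.5764; -0.6355]  nu=[2.7233]  x^+=[0.2856, 2.1142, -3.3778]  P^+=[0.2834 0.1351 -0.4513; 0.1351 4.6400 -1.5546; -0.4513 -1.5546 7.6467]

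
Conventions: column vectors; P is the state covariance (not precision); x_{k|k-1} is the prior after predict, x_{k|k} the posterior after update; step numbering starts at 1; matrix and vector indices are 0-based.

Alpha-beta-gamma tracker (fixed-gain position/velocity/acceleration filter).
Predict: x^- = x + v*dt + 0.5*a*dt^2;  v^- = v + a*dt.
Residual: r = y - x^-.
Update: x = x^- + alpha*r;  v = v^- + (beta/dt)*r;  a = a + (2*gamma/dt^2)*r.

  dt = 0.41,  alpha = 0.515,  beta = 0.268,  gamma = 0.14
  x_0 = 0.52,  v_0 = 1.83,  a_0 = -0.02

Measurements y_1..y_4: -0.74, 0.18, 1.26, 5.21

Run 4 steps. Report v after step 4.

v_post = 2.1584

step 1: x_pred=1.2686  r=-2.0086  x^+=0.2342  v^+=0.5088  a^+=-3.3657
step 2: x_pred=0.1599  r=0.0201  x^+=0.1703  v^+=-0.8580  a^+=-3.3323
step 3: x_pred=-0.4616  r=1.7216  x^+=0.4250  v^+=-1.0989  a^+=-0.4647
step 4: x_pred=-0.0646  r=5.2746  x^+=2.6518  v^+=2.1584  a^+=8.3210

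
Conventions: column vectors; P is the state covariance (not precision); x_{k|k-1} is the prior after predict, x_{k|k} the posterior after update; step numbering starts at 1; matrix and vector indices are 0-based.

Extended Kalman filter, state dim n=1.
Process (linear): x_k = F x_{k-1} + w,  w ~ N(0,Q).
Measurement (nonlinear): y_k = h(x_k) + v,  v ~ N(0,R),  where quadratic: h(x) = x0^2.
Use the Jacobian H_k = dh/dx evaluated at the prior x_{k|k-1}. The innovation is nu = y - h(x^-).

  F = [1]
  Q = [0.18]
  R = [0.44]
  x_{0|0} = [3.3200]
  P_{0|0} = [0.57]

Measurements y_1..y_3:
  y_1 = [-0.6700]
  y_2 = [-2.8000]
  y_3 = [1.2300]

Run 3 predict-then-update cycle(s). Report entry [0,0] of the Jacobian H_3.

step 1: x^-=[3.3200]  P^-=[0.7500]  H_jac=[6.6400]  S=[33.5072]  K=[0.1486]  nu=[-11.6924]  x^+=[1.5822]  P^+=[0.0098]
step 2: x^-=[1.5822]  P^-=[0.1898]  H_jac=[3.1644]  S=[2.3411]  K=[0.2566]  nu=[-5.3034]  x^+=[0.2213]  P^+=[0.0357]
step 3: x^-=[0.2213]  P^-=[0.2157]  H_jac=[0.4425]  S=[0.4822]  K=[0.1979]  nu=[1.1810]  x^+=[0.4550]  P^+=[0.1968]

H_jac[0,0] = 0.4425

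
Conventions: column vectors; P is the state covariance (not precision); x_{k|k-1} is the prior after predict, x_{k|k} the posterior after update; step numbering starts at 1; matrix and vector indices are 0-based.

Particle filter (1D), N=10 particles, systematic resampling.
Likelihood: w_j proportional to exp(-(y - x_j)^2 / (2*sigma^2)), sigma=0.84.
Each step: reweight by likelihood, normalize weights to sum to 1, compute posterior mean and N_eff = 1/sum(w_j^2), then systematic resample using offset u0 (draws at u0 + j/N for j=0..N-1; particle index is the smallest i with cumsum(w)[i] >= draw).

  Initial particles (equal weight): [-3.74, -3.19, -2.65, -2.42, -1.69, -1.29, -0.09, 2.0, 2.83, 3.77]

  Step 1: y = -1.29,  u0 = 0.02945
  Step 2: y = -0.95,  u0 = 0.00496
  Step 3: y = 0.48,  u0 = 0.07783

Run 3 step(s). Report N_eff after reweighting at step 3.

step 1: w=[0.0047, 0.0256, 0.0893, 0.1340, 0.2957, 0.3312, 0.1194, 0.0002, 0.0000, 0.0000]  mean=-1.5976  Neff=4.2026  idx=[1, 3, 3, 4, 4, 4, 5, 5, 5, 6]
step 2: w=[0.0049, 0.0370, 0.0370, 0.1159, 0.1159, 0.1159, 0.1574, 0.1574, 0.1574, 0.1012]  mean=-1.4005  Neff=7.8337  idx=[1, 3, 4, 4, 5, 6, 7, 7, 8, 9]
step 3: w=[0.0019, 0.0259, 0.0259, 0.0259, 0.0259, 0.0791, 0.0791, 0.0791, 0.0791, 0.5783]  mean=-0.6396  Neff=2.7614  idx=[3, 5, 7, 8, 9, 9, 9, 9, 9, 9]

N_eff = 2.7614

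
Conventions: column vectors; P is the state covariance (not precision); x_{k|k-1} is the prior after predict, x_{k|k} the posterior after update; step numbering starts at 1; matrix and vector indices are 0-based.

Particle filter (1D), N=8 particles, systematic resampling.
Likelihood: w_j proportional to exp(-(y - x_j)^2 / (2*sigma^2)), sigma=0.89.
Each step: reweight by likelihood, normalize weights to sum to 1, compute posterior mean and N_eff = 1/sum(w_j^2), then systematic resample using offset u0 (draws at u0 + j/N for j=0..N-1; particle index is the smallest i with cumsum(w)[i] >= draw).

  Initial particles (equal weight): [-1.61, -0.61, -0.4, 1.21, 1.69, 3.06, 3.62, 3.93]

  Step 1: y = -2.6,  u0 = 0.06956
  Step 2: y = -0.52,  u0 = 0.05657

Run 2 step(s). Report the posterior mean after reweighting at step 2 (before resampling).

step 1: w=[0.8064, 0.1229, 0.0705, 0.0002, 0.0000, 0.0000, 0.0000, 0.0000]  mean=-1.4013  Neff=1.4918  idx=[0, 0, 0, 0, 0, 0, 1, 2]
step 2: w=[0.0980, 0.0980, 0.0980, 0.0980, 0.0980, 0.0980, 0.2064, 0.2056]  mean=-1.1548  Neff=7.0178  idx=[0, 1, 3, 4, 5, 6, 7, 7]

post_mean = -1.1548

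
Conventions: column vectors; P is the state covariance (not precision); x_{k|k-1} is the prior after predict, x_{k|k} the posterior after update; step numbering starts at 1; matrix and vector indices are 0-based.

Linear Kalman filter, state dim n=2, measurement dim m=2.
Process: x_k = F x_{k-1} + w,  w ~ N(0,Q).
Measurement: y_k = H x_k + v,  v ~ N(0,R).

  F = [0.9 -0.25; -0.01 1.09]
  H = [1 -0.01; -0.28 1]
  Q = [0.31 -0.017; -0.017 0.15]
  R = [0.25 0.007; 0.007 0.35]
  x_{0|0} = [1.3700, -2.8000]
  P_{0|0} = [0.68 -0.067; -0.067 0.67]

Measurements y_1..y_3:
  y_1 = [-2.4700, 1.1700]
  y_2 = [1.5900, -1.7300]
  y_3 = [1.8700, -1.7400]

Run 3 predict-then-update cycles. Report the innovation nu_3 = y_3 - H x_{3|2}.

step 1: x^-=[1.9330, -3.0657]  P^-=[0.9328 -0.2716; -0.2716 0.9476]  S=[1.1884 -0.5360; -0.5360 1.5228]  K=[0.7482 -0.0865; 0.0793 0.7001]  nu=[-4.4337, 4.7769]  x^+=[-1.7976, -0.0728]  P^+=[0.1867 0.0272; 0.0272 0.2532]
step 2: x^-=[-1.5997, -0.0614]  P^-=[0.4648 -0.0609; -0.0609 0.4503]  S=[0.7161 -0.1887; -0.1887 0.8708]  K=[0.6280 -0.0833; 0.0531 0.5482]  nu=[3.1890, -2.1165]  x^+=[0.5794, -1.0521]  P^+=[0.1566 0.0191; 0.0191 0.1976]
step 3: x^-=[0.7845, -1.1526]  P^-=[0.4406 -0.0535; -0.0535 0.3843]  S=[0.6917 -0.1738; -0.1738 0.7988]  K=[0.6158 -0.0874; 0.0452 0.5097]  nu=[1.0740, -0.3677]  x^+=[1.4780, -1.2915]  P^+=[0.1535 0.0167; 0.0167 0.1834]

innov = [1.0740, -0.3677]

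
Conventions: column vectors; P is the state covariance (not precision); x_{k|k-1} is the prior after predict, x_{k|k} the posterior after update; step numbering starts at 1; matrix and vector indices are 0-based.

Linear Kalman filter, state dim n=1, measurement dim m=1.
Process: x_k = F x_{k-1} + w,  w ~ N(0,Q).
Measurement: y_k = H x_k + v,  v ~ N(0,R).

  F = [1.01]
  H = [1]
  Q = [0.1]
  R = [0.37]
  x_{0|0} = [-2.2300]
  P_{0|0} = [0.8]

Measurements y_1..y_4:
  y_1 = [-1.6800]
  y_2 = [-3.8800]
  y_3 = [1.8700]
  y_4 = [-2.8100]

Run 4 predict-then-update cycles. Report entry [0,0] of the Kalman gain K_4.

step 1: x^-=[-2.2523]  P^-=[0.9161]  S=[1.2861]  K=[0.7123]  nu=[0.5723]  x^+=[-1.8446]  P^+=[0.2636]
step 2: x^-=[-1.8631]  P^-=[0.3688]  S=[0.7388]  K=[0.4992]  nu=[-2.0169]  x^+=[-2.8700]  P^+=[0.1847]
step 3: x^-=[-2.8987]  P^-=[0.2884]  S=[0.6584]  K=[0.4381]  nu=[4.7687]  x^+=[-0.8097]  P^+=[0.1621]
step 4: x^-=[-0.8178]  P^-=[0.2653]  S=[0.6353]  K=[0.4176]  nu=[-1.9922]  x^+=[-1.6498]  P^+=[0.1545]

K[0,0] = 0.4176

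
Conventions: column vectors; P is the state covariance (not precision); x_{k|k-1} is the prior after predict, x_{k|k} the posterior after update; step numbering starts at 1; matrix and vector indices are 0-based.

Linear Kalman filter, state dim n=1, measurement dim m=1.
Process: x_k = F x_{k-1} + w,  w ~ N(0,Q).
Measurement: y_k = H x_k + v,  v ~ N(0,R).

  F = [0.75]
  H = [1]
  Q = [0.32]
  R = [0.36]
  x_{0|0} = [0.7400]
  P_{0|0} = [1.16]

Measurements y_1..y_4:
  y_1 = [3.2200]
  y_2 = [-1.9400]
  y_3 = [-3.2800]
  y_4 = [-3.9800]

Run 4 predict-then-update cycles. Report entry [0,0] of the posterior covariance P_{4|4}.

step 1: x^-=[0.5550]  P^-=[0.9725]  S=[1.3325]  K=[0.7298]  nu=[2.6650]  x^+=[2.5000]  P^+=[0.2627]
step 2: x^-=[1.8750]  P^-=[0.4678]  S=[0.8278]  K=[0.5651]  nu=[-3.8150]  x^+=[-0.2809]  P^+=[0.2034]
step 3: x^-=[-0.2107]  P^-=[0.4344]  S=[0.7944]  K=[0.5468]  nu=[-3.0693]  x^+=[-1.8891]  P^+=[0.1969]
step 4: x^-=[-1.4168]  P^-=[0.4307]  S=[0.7907]  K=[0.5447]  nu=[-2.5632]  x^+=[-2.8131]  P^+=[0.1961]

P_post[0,0] = 0.1961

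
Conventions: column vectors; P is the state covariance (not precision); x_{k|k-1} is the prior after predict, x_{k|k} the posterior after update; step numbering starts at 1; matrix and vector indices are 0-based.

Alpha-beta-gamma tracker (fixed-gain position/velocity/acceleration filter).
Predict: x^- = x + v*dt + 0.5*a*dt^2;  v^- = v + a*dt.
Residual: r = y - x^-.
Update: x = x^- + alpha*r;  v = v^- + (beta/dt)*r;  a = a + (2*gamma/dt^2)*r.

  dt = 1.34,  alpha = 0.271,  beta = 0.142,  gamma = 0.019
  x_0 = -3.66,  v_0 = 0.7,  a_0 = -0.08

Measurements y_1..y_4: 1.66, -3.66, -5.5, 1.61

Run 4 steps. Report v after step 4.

v_post = 0.1891

step 1: x_pred=-2.7938  r=4.4538  x^+=-1.5868  v^+=1.0648  a^+=0.0143
step 2: x_pred=-0.1472  r=-3.5128  x^+=-1.0992  v^+=0.7116  a^+=-0.0601
step 3: x_pred=-0.1996  r=-5.3004  x^+=-1.6360  v^+=0.0694  a^+=-0.1723
step 4: x_pred=-1.6976  r=3.3076  x^+=-0.8012  v^+=0.1891  a^+=-0.1023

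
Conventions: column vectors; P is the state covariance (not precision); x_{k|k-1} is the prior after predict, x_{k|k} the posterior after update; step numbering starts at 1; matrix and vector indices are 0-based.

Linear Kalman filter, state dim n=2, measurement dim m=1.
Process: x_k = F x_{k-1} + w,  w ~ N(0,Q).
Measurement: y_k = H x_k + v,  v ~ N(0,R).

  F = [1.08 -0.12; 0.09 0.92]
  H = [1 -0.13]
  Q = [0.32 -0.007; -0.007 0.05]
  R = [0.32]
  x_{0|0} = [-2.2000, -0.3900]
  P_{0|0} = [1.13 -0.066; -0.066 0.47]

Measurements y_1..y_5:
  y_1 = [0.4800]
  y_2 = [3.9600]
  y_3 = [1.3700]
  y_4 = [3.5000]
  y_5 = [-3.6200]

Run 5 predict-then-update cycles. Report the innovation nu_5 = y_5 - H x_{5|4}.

innov = [-6.8463]

step 1: x^-=[-2.3292, -0.5568]  P^-=[1.6619 -0.0139; -0.0139 0.4460]  S=[1.9931]  K=[0.8348; -0.0361]  nu=[2.7368]  x^+=[-0.0446, -0.6555]  P^+=[0.2731 0.0461; 0.0461 0.4434]
step 2: x^-=[0.0305, -0.6071]  P^-=[0.6330 0.0159; 0.0159 0.4352]  S=[0.9562]  K=[0.6598; -0.0425]  nu=[3.8506]  x^+=[2.5712, -0.7709]  P^+=[0.2167 0.0427; 0.0427 0.4334]
step 3: x^-=[2.8694, -0.4778]  P^-=[0.5679 0.0082; 0.0082 0.4257]  S=[0.8930]  K=[0.6348; -0.0528]  nu=[-1.5615]  x^+=[1.8782, -0.3954]  P^+=[0.2081 0.0381; 0.0381 0.4232]
step 4: x^-=[2.0759, -0.1947]  P^-=[0.5589 0.0040; 0.0040 0.4162]  S=[0.8849]  K=[0.6310; -0.0566]  nu=[1.3988]  x^+=[2.9586, -0.2740]  P^+=[0.2066 0.0356; 0.0356 0.4134]
step 5: x^-=[3.2281, 0.0142]  P^-=[0.5577 0.0024; 0.0024 0.4074]  S=[0.8839]  K=[0.6305; -0.0572]  nu=[-6.8463]  x^+=[-1.0887, 0.4056]  P^+=[0.2062 0.0343; 0.0343 0.4046]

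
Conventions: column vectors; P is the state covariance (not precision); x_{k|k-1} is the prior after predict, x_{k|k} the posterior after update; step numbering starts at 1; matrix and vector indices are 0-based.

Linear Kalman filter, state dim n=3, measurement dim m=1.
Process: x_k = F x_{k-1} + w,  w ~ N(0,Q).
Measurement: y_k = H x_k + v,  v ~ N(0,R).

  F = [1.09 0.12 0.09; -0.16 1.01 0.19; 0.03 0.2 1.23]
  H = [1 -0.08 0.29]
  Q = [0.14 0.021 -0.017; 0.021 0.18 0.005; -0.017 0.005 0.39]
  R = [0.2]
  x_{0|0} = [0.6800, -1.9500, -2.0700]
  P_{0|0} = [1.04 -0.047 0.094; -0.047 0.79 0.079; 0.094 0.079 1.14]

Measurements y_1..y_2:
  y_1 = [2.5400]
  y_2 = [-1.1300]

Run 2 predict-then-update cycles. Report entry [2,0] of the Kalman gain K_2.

step 1: x^-=[0.3209, -2.4716, -2.9157]  P^-=[1.4041 -0.0689 0.2911; -0.0689 1.0935 0.5093; 0.2911 0.5093 2.1925]  S=[1.9517]  K=[0.7655; -0.0044; 0.4541]  nu=[2.8669]  x^+=[2.5155, -2.4843, -1.6139]  P^+=[0.2604 -0.0622 -0.3873; -0.0622 1.0934 0.5132; -0.3873 0.5132 1.7901]
step 2: x^-=[2.2985, -3.2183, -2.4066]  P^-=[0.3985 0.0551 -0.2331; 0.0551 1.6073 1.3741; -0.2331 1.3741 3.3654]  S=[0.6840]  K=[0.4773; 0.4752; 0.9253]  nu=[-2.9881]  x^+=[0.8724, -4.6382, -5.1714]  P^+=[0.2427 -0.1000 -0.5352; -0.1000 1.4529 1.0734; -0.5352 1.0734 2.7798]

K[2,0] = 0.9253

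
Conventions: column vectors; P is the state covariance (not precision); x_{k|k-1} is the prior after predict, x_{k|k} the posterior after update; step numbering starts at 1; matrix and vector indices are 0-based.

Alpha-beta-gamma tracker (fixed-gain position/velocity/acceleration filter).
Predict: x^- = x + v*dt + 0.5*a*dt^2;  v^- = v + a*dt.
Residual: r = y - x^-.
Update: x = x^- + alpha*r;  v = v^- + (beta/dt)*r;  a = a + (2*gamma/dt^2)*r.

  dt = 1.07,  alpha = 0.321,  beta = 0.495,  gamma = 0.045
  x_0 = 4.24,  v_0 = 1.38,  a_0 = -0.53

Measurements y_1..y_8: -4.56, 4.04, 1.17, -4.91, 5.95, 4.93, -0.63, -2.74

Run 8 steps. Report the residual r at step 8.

step 1: x_pred=5.4132  r=-9.9732  x^+=2.2118  v^+=-3.8009  a^+=-1.3140
step 2: x_pred=-2.6073  r=6.6473  x^+=-0.4735  v^+=-2.1317  a^+=-0.7914
step 3: x_pred=-3.2075  r=4.3775  x^+=-1.8023  v^+=-0.9534  a^+=-0.4473
step 4: x_pred=-3.0786  r=-1.8314  x^+=-3.6664  v^+=-2.2793  a^+=-0.5913
step 5: x_pred=-6.4438  r=12.3938  x^+=-2.4654  v^+=2.8216  a^+=0.3830
step 6: x_pred=0.7729  r=4.1571  x^+=2.1073  v^+=5.1545  a^+=0.7098
step 7: x_pred=8.0289  r=-8.6589  x^+=5.2494  v^+=1.9082  a^+=0.0291
step 8: x_pred=7.3078  r=-10.0478  x^+=4.0825  v^+=-2.7090  a^+=-0.7608

resid = -10.0478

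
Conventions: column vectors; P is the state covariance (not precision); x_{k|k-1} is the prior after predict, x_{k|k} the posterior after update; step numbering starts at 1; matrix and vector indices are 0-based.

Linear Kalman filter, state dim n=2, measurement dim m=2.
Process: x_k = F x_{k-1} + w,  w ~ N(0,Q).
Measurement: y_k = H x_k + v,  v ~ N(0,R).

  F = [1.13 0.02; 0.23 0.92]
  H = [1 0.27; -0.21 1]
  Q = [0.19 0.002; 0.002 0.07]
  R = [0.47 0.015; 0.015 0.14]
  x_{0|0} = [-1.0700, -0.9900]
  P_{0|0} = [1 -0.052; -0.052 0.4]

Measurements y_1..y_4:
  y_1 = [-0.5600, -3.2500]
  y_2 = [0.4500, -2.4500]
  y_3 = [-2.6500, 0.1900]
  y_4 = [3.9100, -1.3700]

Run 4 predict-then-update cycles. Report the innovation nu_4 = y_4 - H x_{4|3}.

step 1: x^-=[-1.2289, -1.1569]  P^-=[1.4647 0.2150; 0.2150 0.4395]  S=[2.0828 0.0288; 0.0288 0.5538]  K=[0.7339 -0.2055; 0.1504 0.7042]  nu=[0.9813, -2.3512]  x^+=[-0.0256, -2.6650]  P^+=[0.3281 0.0511; 0.0511 0.1116]
step 2: x^-=[-0.0822, -2.4577]  P^-=[0.6113 0.1427; 0.1427 0.2034]  S=[1.1732 0.0762; 0.0762 0.3105]  K=[0.5598 -0.0912; 0.1343 0.5258]  nu=[1.1958, -0.0095]  x^+=[0.5881, -2.3021]  P^+=[0.2488 0.0479; 0.0479 0.0857]
step 3: x^-=[0.6185, -1.9827]  P^-=[0.5099 0.1182; 0.1182 0.1759]  S=[1.0566 0.0670; 0.0670 0.2888]  K=[0.5180 -0.0815; 0.1256 0.4942]  nu=[-2.7332, 2.3026]  x^+=[-0.9848, -1.1879]  P^+=[0.2302 0.0447; 0.0447 0.0805]
step 4: x^-=[-1.1366, -1.3194]  P^-=[0.4859 0.1100; 0.1100 0.1692]  S=[1.0277 0.0624; 0.0624 0.2844]  K=[0.5068 -0.0833; 0.1219 0.4869]  nu=[5.4028, -0.2893]  x^+=[1.6257, -0.8016]  P^+=[0.2253 0.0433; 0.0433 0.0791]

innov = [5.4028, -0.2893]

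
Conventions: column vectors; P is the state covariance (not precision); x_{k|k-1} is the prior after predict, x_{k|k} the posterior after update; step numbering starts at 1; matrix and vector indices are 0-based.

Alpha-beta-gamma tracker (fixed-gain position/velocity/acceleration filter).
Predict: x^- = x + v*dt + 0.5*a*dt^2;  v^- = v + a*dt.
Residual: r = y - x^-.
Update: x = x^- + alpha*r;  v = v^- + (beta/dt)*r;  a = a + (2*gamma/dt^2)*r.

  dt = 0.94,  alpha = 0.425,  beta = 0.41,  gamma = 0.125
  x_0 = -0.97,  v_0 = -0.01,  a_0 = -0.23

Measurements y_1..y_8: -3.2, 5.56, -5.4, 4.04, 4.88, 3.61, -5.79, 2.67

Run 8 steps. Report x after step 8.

x_post = -0.1851

step 1: x_pred=-1.0810  r=-2.1190  x^+=-1.9816  v^+=-1.1504  a^+=-0.8295
step 2: x_pred=-3.4295  r=8.9895  x^+=0.3910  v^+=1.9907  a^+=1.7139
step 3: x_pred=3.0195  r=-8.4195  x^+=-0.5588  v^+=-0.0705  a^+=-0.6683
step 4: x_pred=-0.9203  r=4.9603  x^+=1.1878  v^+=1.4648  a^+=0.7352
step 5: x_pred=2.8895  r=1.9905  x^+=3.7355  v^+=3.0240  a^+=1.2983
step 6: x_pred=7.1517  r=-3.5417  x^+=5.6465  v^+=2.6997  a^+=0.2963
step 7: x_pred=8.3151  r=-14.1051  x^+=2.3204  v^+=-3.1740  a^+=-3.6945
step 8: x_pred=-2.2954  r=4.9654  x^+=-0.1851  v^+=-4.4811  a^+=-2.2897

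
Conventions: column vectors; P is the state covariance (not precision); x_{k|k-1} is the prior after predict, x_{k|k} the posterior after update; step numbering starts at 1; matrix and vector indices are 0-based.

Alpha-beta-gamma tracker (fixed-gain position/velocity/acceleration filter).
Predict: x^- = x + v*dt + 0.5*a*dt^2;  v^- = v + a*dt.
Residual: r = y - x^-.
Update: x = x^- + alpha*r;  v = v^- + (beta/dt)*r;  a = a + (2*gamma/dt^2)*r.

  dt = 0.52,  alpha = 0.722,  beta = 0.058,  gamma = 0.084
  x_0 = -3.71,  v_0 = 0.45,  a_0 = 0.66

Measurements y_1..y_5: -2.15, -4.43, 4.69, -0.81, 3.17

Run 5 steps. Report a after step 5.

a_post = 1.6201

step 1: x_pred=-3.3868  r=1.2368  x^+=-2.4938  v^+=0.9311  a^+=1.4284
step 2: x_pred=-1.8165  r=-2.6135  x^+=-3.7034  v^+=1.3824  a^+=-0.1954
step 3: x_pred=-3.0110  r=7.7010  x^+=2.5491  v^+=2.1398  a^+=4.5893
step 4: x_pred=4.2823  r=-5.0923  x^+=0.6057  v^+=3.9582  a^+=1.4254
step 5: x_pred=2.8567  r=0.3133  x^+=3.0829  v^+=4.7344  a^+=1.6201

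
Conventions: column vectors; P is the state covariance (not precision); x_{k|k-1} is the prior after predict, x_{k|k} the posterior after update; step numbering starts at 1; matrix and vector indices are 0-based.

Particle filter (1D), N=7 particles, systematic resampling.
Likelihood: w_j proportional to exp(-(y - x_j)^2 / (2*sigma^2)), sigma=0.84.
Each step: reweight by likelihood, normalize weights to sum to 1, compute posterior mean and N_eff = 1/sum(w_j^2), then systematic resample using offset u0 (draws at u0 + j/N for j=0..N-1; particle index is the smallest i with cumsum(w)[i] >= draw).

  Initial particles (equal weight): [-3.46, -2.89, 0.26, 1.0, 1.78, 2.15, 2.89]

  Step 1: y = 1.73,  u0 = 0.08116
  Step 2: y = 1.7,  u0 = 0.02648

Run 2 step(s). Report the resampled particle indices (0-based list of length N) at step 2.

step 1: w=[0.0000, 0.0000, 0.0683, 0.2164, 0.3151, 0.2786, 0.1217]  mean=1.7456  Neff=4.1121  idx=[3, 3, 4, 4, 5, 5, 6]
step 2: w=[0.1284, 0.1284, 0.1809, 0.1809, 0.1574, 0.1574, 0.0666]  mean=1.7701  Neff=6.5615  idx=[0, 1, 2, 3, 3, 4, 5]

resampled_idx = [0, 1, 2, 3, 3, 4, 5]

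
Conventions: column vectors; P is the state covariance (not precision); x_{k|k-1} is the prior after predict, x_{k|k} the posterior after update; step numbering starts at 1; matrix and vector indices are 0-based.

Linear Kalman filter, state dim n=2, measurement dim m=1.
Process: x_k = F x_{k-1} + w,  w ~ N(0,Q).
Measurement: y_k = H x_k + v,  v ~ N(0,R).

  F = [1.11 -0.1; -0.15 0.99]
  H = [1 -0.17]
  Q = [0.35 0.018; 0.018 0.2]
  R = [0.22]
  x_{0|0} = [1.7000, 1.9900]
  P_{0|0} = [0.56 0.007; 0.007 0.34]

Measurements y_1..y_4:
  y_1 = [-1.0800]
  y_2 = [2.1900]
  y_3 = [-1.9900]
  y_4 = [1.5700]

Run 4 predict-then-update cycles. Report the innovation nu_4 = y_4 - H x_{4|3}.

innov = [2.8949]

step 1: x^-=[1.6880, 1.7151]  P^-=[1.0418 -0.1011; -0.1011 0.5438]  S=[1.3119]  K=[0.8072; -0.1475]  nu=[-2.4764]  x^+=[-0.3110, 2.0804]  P^+=[0.1870 0.0551; 0.0551 0.5152]
step 2: x^-=[-0.5533, 2.1063]  P^-=[0.5733 -0.0027; -0.0027 0.6928]  S=[0.8142]  K=[0.7046; -0.1480]  nu=[3.1014]  x^+=[1.6321, 1.6473]  P^+=[0.1690 0.0822; 0.0822 0.6750]
step 3: x^-=[1.6469, 1.3860]  P^-=[0.5467 0.0146; 0.0146 0.8409]  S=[0.7861]  K=[0.6924; -0.1633]  nu=[-3.4012]  x^+=[-0.7080, 1.9415]  P^+=[0.1699 0.1035; 0.1035 0.8199]
step 4: x^-=[-0.9801, 2.0283]  P^-=[0.5446 0.0238; 0.0238 0.9767]  S=[0.7847]  K=[0.6888; -0.1813]  nu=[2.8949]  x^+=[1.0140, 1.5035]  P^+=[0.1722 0.1218; 0.1218 0.9509]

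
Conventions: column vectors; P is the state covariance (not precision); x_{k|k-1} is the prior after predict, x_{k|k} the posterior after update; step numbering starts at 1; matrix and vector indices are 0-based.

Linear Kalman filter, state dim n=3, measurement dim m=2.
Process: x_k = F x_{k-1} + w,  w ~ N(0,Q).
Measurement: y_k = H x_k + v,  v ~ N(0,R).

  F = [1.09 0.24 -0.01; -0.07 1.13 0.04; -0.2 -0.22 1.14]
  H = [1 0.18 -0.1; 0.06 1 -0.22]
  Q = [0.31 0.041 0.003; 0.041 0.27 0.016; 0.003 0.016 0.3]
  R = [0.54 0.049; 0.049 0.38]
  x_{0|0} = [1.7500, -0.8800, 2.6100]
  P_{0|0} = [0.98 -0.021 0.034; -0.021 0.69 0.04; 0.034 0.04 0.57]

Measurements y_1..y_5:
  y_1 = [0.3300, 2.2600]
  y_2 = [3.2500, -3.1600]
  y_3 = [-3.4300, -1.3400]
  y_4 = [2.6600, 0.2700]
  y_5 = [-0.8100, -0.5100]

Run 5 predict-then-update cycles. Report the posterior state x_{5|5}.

x_post = [0.3718, 0.2263, 3.5615]

step 1: x^-=[1.6702, -1.0125, 2.8190]  P^-=[1.5022 0.1291 -0.1942; 0.1291 1.1635 -0.0632; -0.1942 -0.0632 1.0760]  S=[2.1782 0.5554; 0.5554 1.6494]  K=[0.7315 -0.0875; -0.0272 0.7277; -0.1046 -0.1537]  nu=[-0.8760, 3.7925]  x^+=[0.6973, 1.7712, 2.3278]  P^+=[0.3950 -0.0194 0.0076; -0.0194 0.3105 0.1550; 0.0076 0.1550 0.9953]
step 2: x^-=[1.1619, 2.0457, 2.1245]  P^-=[0.7862 0.0711 -0.0530; 0.0711 0.6870 0.1915; -0.0530 0.1915 1.5414]  S=[1.3932 0.3109; 0.3109 1.0701]  K=[0.5884 -0.0495; -0.0099 0.6095; -0.0989 -0.1122]  nu=[1.9323, -4.8081]  x^+=[2.5367, -0.9039, 2.4730]  P^+=[0.3194 -0.0001 0.0411; -0.0001 0.2931 0.2817; 0.0411 0.2817 1.5074]
step 3: x^-=[2.5234, -1.1001, 2.5107]  P^-=[0.7042 0.0967 0.0296; 0.0967 0.6735 0.3731; 0.0296 0.3731 2.1259]  S=[1.3028 0.2983; 0.2983 1.0056]  K=[0.5595 -0.0342; 0.0029 0.5930; -0.0727 -0.0707]  nu=[-5.5043, 0.1611]  x^+=[-0.5617, -1.0206, 2.8995]  P^+=[0.3067 0.0161 0.0912; 0.0161 0.3188 0.4285; 0.0912 0.4285 2.1110]
step 4: x^-=[-0.8862, -0.9979, 3.6423]  P^-=[0.6973 0.1261 0.1223; 0.1261 0.7176 0.5741; 0.1223 0.5741 2.8160]  S=[1.2890 0.3016; 0.3016 0.9957]  K=[0.5553 -0.0266; 0.0137 0.5973; -0.0371 -0.0270]  nu=[4.0900, 2.1224]  x^+=[1.3286, 0.3259, 3.4335]  P^+=[0.3080 0.0321 0.1524; 0.0321 0.3572 0.5976; 0.1524 0.5976 2.8129]
step 5: x^-=[1.4921, 0.4126, 3.5767]  P^-=[0.7074 0.1580 0.2302; 0.1580 0.7802 0.8042; 0.2302 0.8042 3.6188]  S=[1.2908 0.3070; 0.3070 0.9969]  K=[0.5573 -0.0213; 0.0246 0.6071; 0.0053 0.0203]  nu=[-2.0187, -0.2253]  x^+=[0.3718, 0.2263, 3.5615]  P^+=[0.3133 0.0496 0.2234; 0.0496 0.4029 0.7906; 0.2234 0.7906 3.6183]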